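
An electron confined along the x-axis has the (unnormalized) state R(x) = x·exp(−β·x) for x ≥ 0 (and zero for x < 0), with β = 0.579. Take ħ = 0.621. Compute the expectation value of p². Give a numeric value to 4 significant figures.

0.1293

p² R = −ħ² d²R/dx²; ⟨p²⟩ = −ħ² ∫ R*·R'' dx / ∫|R|² dx.
Differentiate x·exp(−β·x) with the product rule; every integrand then reduces to terms xʲ·e^(−2βx) on [0, ∞), with ∫₀^∞ xʲ·e^(−2βx) dx = j!/(2β)^(j+1).
State is unnormalized: ∫|R|² dx = 1.2880, and ∫R*·(−ħ² R'') dx = 0.16651, so ⟨p²⟩ = 0.16651 / 1.2880.
⟨p²⟩ = 0.12928.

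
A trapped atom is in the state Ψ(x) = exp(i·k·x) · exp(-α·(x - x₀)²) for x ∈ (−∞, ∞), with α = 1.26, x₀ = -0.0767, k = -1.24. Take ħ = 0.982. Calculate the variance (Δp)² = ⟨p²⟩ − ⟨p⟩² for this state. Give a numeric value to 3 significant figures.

Compute ⟨p⟩ and ⟨p²⟩ separately; (Δp)² = ⟨p²⟩ − ⟨p⟩².
Gaussian moments (u = x − x₀): ∫u^(2j)·e^(−2αu²) du = (2j−1)!!/(4α)^j · √(π/(2α)), odd powers integrate to 0; here √(π/(2α)) = 1.1165. Derivatives: Ψ′ = (ik − 2αu)·Ψ, Ψ″ = ((ik − 2αu)² − 2α)·Ψ; the odd-in-u pieces drop out.
Normalization: ∫|Ψ|² dx = 1.1165.
⟨p⟩ = -1.2177 and ⟨p²⟩ = 2.6978.
(Δp)² = 2.6978 − (-1.2177)² = 1.2150.

1.22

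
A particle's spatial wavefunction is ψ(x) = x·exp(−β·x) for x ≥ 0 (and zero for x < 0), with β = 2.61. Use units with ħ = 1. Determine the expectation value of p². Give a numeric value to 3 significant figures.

p² ψ = −ħ² d²ψ/dx²; ⟨p²⟩ = −ħ² ∫ ψ*·ψ'' dx / ∫|ψ|² dx.
Differentiate x·exp(−β·x) with the product rule; every integrand then reduces to terms xʲ·e^(−2βx) on [0, ∞), with ∫₀^∞ xʲ·e^(−2βx) dx = j!/(2β)^(j+1).
State is unnormalized: ∫|ψ|² dx = 0.014061, and ∫ψ*·(−ħ² ψ'') dx = 0.095785, so ⟨p²⟩ = 0.095785 / 0.014061.
⟨p²⟩ = 6.8121.

6.81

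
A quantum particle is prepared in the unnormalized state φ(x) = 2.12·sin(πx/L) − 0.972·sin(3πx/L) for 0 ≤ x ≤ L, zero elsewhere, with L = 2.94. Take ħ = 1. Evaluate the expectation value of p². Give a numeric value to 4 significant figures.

p² φ = −ħ² d²φ/dx²; ⟨p²⟩ = −ħ² ∫ φ*·φ'' dx / ∫|φ|² dx.
d²/dx² sin(jπx/L) = −(jπ/L)²·sin(jπx/L); on 0 ≤ x ≤ L, ∫sin²(jπx/L) dx = L/2 and ∫sin(jπx/L)·sin(lπx/L) dx = 0 for j ≠ l, so only diagonal terms survive in ∫|φ|² and ∫φ·φ″; ∫φ·φ′ dx = [φ²/2] between the walls = 0.
State is unnormalized: ∫|φ|² dx = 7.9956, and ∫φ*·(−ħ² φ'') dx = 21.816, so ⟨p²⟩ = 21.816 / 7.9956.
⟨p²⟩ = 2.7285.

2.729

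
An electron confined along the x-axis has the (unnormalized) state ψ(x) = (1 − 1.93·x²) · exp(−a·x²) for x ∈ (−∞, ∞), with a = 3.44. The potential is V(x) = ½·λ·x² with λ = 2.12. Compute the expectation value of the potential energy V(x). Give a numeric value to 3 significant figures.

0.0449

⟨V⟩ = ∫ V(x)·|ψ|² dx / ∫|ψ|² dx.
Expand each integrand as polynomial × e^(−2ax²) and use ∫x^(2j)·e^(−2ax²) dx = (2j−1)!!/(4a)^j · √(π/(2a)), odd powers → 0; here √(π/(2a)) = 0.67574.
State is unnormalized: ∫|ψ|² dx = 0.52606, and ∫ψ*·V(x)·ψ dx = 0.023609, so ⟨V⟩ = 0.023609 / 0.52606.
⟨V⟩ = 0.044878.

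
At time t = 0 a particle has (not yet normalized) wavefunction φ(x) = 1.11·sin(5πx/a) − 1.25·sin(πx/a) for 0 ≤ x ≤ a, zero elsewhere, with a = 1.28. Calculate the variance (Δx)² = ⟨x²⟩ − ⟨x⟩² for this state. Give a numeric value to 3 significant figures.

Compute ⟨x⟩ and ⟨x²⟩ separately, then (Δx)² = ⟨x²⟩ − ⟨x⟩².
On 0 ≤ x ≤ a (j ≠ l): ∫sin²(jπx/a) dx = a/2, ∫sin(jπx/a)·sin(lπx/a) dx = 0; diagonal moments ∫x·sin²(jπx/a) dx = a²/4, ∫x²·sin²(jπx/a) dx = a³·(1/6 − 1/(4j²π²)); cross terms ∫x·sin(jπx/a)·sin(lπx/a) dx = 0 for j + l even and −4jla²/(π²(j² − l²)²) for j + l odd, ∫x²·sin(jπx/a)·sin(lπx/a) dx = (−1)^(j+l)·4jla³/(π²(j² − l²)²); higher powers the same way via product-to-sum and parts.
Normalization: ∫|φ|² dx = 1.7885.
⟨x⟩ = 0.64000 and ⟨x²⟩ = 0.48681.
(Δx)² = 0.48681 − (0.64000)² = 0.077215.

0.0772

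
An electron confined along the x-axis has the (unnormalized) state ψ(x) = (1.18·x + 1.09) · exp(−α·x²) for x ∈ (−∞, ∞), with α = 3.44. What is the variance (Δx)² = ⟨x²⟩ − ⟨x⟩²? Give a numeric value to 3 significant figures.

Compute ⟨x⟩ and ⟨x²⟩ separately, then (Δx)² = ⟨x²⟩ − ⟨x⟩².
Expand each integrand as polynomial × e^(−2αx²) and use ∫x^(2j)·e^(−2αx²) dx = (2j−1)!!/(4α)^j · √(π/(2α)), odd powers → 0; here √(π/(2α)) = 0.67574.
Normalization: ∫|ψ|² dx = 0.87123.
⟨x⟩ = 0.14500 and ⟨x²⟩ = 0.084082.
(Δx)² = 0.084082 − (0.14500)² = 0.063057.

0.0631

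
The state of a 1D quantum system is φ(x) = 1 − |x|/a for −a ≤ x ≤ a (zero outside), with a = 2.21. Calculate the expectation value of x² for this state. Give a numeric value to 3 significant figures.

0.488

⟨x²⟩ = ∫ x²·|φ|² dx / ∫|φ|² dx (integrals over the domain).
φ is even, so ∫ over [−a, a] = 2∫₀ᵃ with φ = 1 − x/a there: ∫₀ᵃ (1 − x/a)² dx = a/3, ∫₀ᵃ x²(1 − x/a)² dx = a³/30, ∫₀ᵃ x⁴(1 − x/a)² dx = a⁵/105.
State is unnormalized: ∫|φ|² dx = 1.4733, and ∫φ*·x²·φ dx = 0.71959, so ⟨x²⟩ = 0.71959 / 1.4733.
⟨x²⟩ = 0.48841.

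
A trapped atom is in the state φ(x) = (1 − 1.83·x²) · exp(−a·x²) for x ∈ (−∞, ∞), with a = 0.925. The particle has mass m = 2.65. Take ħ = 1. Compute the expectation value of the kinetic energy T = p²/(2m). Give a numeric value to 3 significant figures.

0.868

T = −(ħ²/2m) d²/dx², so ⟨T⟩ = −(ħ²/2m) ∫ φ*·φ'' dx / ∫|φ|² dx; with m = 2.65.
Expand each integrand as polynomial × e^(−2ax²) and use ∫x^(2j)·e^(−2ax²) dx = (2j−1)!!/(4a)^j · √(π/(2a)), odd powers → 0; here √(π/(2a)) = 1.3031. Differentiate with the product rule, d/dx e^(−ax²) = −2ax·e^(−ax²).
State is unnormalized: ∫|φ|² dx = 0.97042, and ∫φ*·(−ħ²/2m · φ'') dx = 0.84186, so ⟨T⟩ = 0.84186 / 0.97042.
⟨T⟩ = 0.86752.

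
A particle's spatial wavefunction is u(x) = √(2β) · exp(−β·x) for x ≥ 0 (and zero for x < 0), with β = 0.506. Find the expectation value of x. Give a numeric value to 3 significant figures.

⟨x⟩ = ∫ x·|u|² dx (integrals over the domain).
Every integrand reduces to terms xʲ·e^(−2βx) on [0, ∞); use ∫₀^∞ xʲ·e^(−2βx) dx = j!/(2β)^(j+1).
⟨x⟩ = 0.98814.

0.988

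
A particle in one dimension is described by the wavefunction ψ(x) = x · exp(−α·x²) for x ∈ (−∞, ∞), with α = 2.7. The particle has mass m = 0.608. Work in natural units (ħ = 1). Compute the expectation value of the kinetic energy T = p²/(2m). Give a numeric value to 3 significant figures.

6.66

T = −(ħ²/2m) d²/dx², so ⟨T⟩ = −(ħ²/2m) ∫ ψ*·ψ'' dx / ∫|ψ|² dx; with m = 0.608.
Expand each integrand as polynomial × e^(−2αx²) and use ∫x^(2j)·e^(−2αx²) dx = (2j−1)!!/(4α)^j · √(π/(2α)), odd powers → 0; here √(π/(2α)) = 0.76274. Differentiate with the product rule, d/dx e^(−αx²) = −2αx·e^(−αx²).
State is unnormalized: ∫|ψ|² dx = 0.070624, and ∫ψ*·(−ħ²/2m · ψ'') dx = 0.47044, so ⟨T⟩ = 0.47044 / 0.070624.
⟨T⟩ = 6.6612.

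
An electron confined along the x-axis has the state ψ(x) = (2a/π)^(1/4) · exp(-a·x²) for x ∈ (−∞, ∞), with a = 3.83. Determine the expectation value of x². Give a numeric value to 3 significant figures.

0.0653

⟨x²⟩ = ∫ x²·|ψ|² dx (integrals over the domain).
Gaussian moments: ∫x^(2j)·e^(−2ax²) dx = (2j−1)!!/(4a)^j · √(π/(2a)), odd powers integrate to 0; here √(π/(2a)) = 0.64041.
⟨x²⟩ = 0.065274.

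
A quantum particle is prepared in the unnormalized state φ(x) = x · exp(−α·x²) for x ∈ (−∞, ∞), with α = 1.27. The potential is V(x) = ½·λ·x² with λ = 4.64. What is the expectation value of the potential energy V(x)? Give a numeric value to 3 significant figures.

⟨V⟩ = ∫ V(x)·|φ|² dx / ∫|φ|² dx.
Expand each integrand as polynomial × e^(−2αx²) and use ∫x^(2j)·e^(−2αx²) dx = (2j−1)!!/(4α)^j · √(π/(2α)), odd powers → 0; here √(π/(2α)) = 1.1121.
State is unnormalized: ∫|φ|² dx = 0.21892, and ∫φ*·V(x)·φ dx = 0.29994, so ⟨V⟩ = 0.29994 / 0.21892.
⟨V⟩ = 1.3701.

1.37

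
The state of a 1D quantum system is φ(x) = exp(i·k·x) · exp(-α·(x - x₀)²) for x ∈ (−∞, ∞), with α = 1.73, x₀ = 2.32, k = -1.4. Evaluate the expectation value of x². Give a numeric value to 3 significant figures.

5.53

⟨x²⟩ = ∫ x²·|φ|² dx / ∫|φ|² dx (integrals over the domain).
Gaussian moments (u = x − x₀): ∫u^(2j)·e^(−2αu²) du = (2j−1)!!/(4α)^j · √(π/(2α)), odd powers integrate to 0; here √(π/(2α)) = 0.95288.
State is unnormalized: ∫|φ|² dx = 0.95288, and ∫φ*·x²·φ dx = 5.2665, so ⟨x²⟩ = 5.2665 / 0.95288.
⟨x²⟩ = 5.5269.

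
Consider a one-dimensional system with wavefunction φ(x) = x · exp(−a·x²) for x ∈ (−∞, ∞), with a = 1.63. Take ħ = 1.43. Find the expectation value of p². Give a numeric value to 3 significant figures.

p² φ = −ħ² d²φ/dx²; ⟨p²⟩ = −ħ² ∫ φ*·φ'' dx / ∫|φ|² dx.
Expand each integrand as polynomial × e^(−2ax²) and use ∫x^(2j)·e^(−2ax²) dx = (2j−1)!!/(4a)^j · √(π/(2a)), odd powers → 0; here √(π/(2a)) = 0.98167. Differentiate with the product rule, d/dx e^(−ax²) = −2ax·e^(−ax²).
State is unnormalized: ∫|φ|² dx = 0.15056, and ∫φ*·(−ħ² φ'') dx = 1.5056, so ⟨p²⟩ = 1.5056 / 0.15056.
⟨p²⟩ = 9.9996.

10.0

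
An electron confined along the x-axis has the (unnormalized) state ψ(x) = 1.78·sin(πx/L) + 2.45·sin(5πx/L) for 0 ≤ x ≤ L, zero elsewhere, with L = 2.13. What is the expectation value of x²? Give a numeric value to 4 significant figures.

1.457

⟨x²⟩ = ∫ x²·|ψ|² dx / ∫|ψ|² dx (integrals over the domain).
On 0 ≤ x ≤ L (j ≠ l): ∫sin²(jπx/L) dx = L/2, ∫sin(jπx/L)·sin(lπx/L) dx = 0; diagonal moments ∫x·sin²(jπx/L) dx = L²/4, ∫x²·sin²(jπx/L) dx = L³·(1/6 − 1/(4j²π²)); cross terms ∫x·sin(jπx/L)·sin(lπx/L) dx = 0 for j + l even and −4jlL²/(π²(j² − l²)²) for j + l odd, ∫x²·sin(jπx/L)·sin(lπx/L) dx = (−1)^(j+l)·4jlL³/(π²(j² − l²)²); higher powers the same way via product-to-sum and parts.
State is unnormalized: ∫|ψ|² dx = 9.7670, and ∫ψ*·x²·ψ dx = 14.233, so ⟨x²⟩ = 14.233 / 9.7670.
⟨x²⟩ = 1.4572.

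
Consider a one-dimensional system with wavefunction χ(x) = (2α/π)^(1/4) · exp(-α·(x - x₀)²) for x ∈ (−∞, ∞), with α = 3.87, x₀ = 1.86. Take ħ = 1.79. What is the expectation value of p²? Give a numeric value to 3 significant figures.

12.4

p² χ = −ħ² d²χ/dx²; ⟨p²⟩ = −ħ² ∫ χ*·χ'' dx.
Gaussian moments (u = x − x₀): ∫u^(2j)·e^(−2αu²) du = (2j−1)!!/(4α)^j · √(π/(2α)), odd powers integrate to 0; here √(π/(2α)) = 0.63710. Derivatives: d/dx e^(−αu²) = −2αu·e^(−αu²), d²/dx² e^(−αu²) = (4α²u² − 2α)·e^(−αu²).
⟨p²⟩ = 12.400.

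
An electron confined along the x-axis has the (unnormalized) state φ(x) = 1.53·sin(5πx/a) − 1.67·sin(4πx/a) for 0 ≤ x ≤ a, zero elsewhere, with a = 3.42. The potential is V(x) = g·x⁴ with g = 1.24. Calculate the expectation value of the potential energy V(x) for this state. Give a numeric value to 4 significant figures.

59.05

⟨V⟩ = ∫ V(x)·|φ|² dx / ∫|φ|² dx.
On 0 ≤ x ≤ a (j ≠ l): ∫sin²(jπx/a) dx = a/2, ∫sin(jπx/a)·sin(lπx/a) dx = 0; diagonal moments ∫x·sin²(jπx/a) dx = a²/4, ∫x²·sin²(jπx/a) dx = a³·(1/6 − 1/(4j²π²)); cross terms ∫x·sin(jπx/a)·sin(lπx/a) dx = 0 for j + l even and −4jla²/(π²(j² − l²)²) for j + l odd, ∫x²·sin(jπx/a)·sin(lπx/a) dx = (−1)^(j+l)·4jla³/(π²(j² − l²)²); higher powers the same way via product-to-sum and parts.
State is unnormalized: ∫|φ|² dx = 8.7720, and ∫φ*·V(x)·φ dx = 517.99, so ⟨V⟩ = 517.99 / 8.7720.
⟨V⟩ = 59.051.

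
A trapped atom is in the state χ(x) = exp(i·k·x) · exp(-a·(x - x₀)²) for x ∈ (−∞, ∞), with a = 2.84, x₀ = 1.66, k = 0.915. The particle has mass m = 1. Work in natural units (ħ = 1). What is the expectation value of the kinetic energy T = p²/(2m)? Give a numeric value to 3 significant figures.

T = −(ħ²/2m) d²/dx², so ⟨T⟩ = −(ħ²/2m) ∫ χ*·χ'' dx / ∫|χ|² dx; with m = 1.
Gaussian moments (u = x − x₀): ∫u^(2j)·e^(−2au²) du = (2j−1)!!/(4a)^j · √(π/(2a)), odd powers integrate to 0; here √(π/(2a)) = 0.74371. Derivatives: χ′ = (ik − 2au)·χ, χ″ = ((ik − 2au)² − 2a)·χ; the odd-in-u pieces drop out.
State is unnormalized: ∫|χ|² dx = 0.74371, and ∫χ*·(−ħ²/2m · χ'') dx = 1.3674, so ⟨T⟩ = 1.3674 / 0.74371.
⟨T⟩ = 1.8386.

1.84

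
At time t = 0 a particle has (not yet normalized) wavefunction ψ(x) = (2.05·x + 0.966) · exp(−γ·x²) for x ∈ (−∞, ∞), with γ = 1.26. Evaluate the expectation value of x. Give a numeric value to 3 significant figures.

0.445

⟨x⟩ = ∫ x·|ψ|² dx / ∫|ψ|² dx (integrals over the domain).
Expand each integrand as polynomial × e^(−2γx²) and use ∫x^(2j)·e^(−2γx²) dx = (2j−1)!!/(4γ)^j · √(π/(2γ)), odd powers → 0; here √(π/(2γ)) = 1.1165.
State is unnormalized: ∫|ψ|² dx = 1.9729, and ∫ψ*·x·ψ dx = 0.87742, so ⟨x⟩ = 0.87742 / 1.9729.
⟨x⟩ = 0.44473.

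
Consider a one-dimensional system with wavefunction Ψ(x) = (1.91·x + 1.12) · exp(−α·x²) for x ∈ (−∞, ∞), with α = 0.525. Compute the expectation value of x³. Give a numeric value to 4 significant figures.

0.9729

⟨x³⟩ = ∫ x³·|Ψ|² dx / ∫|Ψ|² dx (integrals over the domain).
Expand each integrand as polynomial × e^(−2αx²) and use ∫x^(2j)·e^(−2αx²) dx = (2j−1)!!/(4α)^j · √(π/(2α)), odd powers → 0; here √(π/(2α)) = 1.7297.
State is unnormalized: ∫|Ψ|² dx = 5.1747, and ∫Ψ*·x³·Ψ dx = 5.0344, so ⟨x³⟩ = 5.0344 / 5.1747.
⟨x³⟩ = 0.97289.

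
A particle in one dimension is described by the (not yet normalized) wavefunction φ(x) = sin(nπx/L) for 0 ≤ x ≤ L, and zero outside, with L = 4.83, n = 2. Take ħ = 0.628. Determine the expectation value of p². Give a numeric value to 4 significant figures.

p² φ = −ħ² d²φ/dx²; ⟨p²⟩ = −ħ² ∫ φ*·φ'' dx / ∫|φ|² dx.
d/dx sin(nπx/L) = (nπ/L)·cos(nπx/L) and d²/dx² sin(nπx/L) = −(nπ/L)²·sin(nπx/L); on 0 ≤ x ≤ L, ∫sin²(nπx/L) dx = L/2 and ∫sin(nπx/L)·cos(nπx/L) dx = 0.
State is unnormalized: ∫|φ|² dx = 2.4150, and ∫φ*·(−ħ² φ'') dx = 1.6118, so ⟨p²⟩ = 1.6118 / 2.4150.
⟨p²⟩ = 0.66740.

0.6674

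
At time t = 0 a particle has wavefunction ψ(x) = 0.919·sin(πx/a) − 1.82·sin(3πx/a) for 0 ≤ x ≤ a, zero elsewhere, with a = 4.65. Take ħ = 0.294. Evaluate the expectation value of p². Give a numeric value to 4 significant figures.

0.2910

p² ψ = −ħ² d²ψ/dx²; ⟨p²⟩ = −ħ² ∫ ψ*·ψ'' dx / ∫|ψ|² dx.
d²/dx² sin(jπx/a) = −(jπ/a)²·sin(jπx/a); on 0 ≤ x ≤ a, ∫sin²(jπx/a) dx = a/2 and ∫sin(jπx/a)·sin(lπx/a) dx = 0 for j ≠ l, so only diagonal terms survive in ∫|ψ|² and ∫ψ·ψ″; ∫ψ·ψ′ dx = [ψ²/2] between the walls = 0.
State is unnormalized: ∫|ψ|² dx = 9.6649, and ∫ψ*·(−ħ² ψ'') dx = 2.8121, so ⟨p²⟩ = 2.8121 / 9.6649.
⟨p²⟩ = 0.29096.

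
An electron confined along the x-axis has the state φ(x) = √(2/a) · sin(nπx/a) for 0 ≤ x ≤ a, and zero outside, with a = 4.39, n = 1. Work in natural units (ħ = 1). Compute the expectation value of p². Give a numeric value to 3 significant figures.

p² φ = −ħ² d²φ/dx²; ⟨p²⟩ = −ħ² ∫ φ*·φ'' dx.
d/dx sin(nπx/a) = (nπ/a)·cos(nπx/a) and d²/dx² sin(nπx/a) = −(nπ/a)²·sin(nπx/a); on 0 ≤ x ≤ a, ∫sin²(nπx/a) dx = a/2 and ∫sin(nπx/a)·cos(nπx/a) dx = 0.
⟨p²⟩ = 0.51212.

0.512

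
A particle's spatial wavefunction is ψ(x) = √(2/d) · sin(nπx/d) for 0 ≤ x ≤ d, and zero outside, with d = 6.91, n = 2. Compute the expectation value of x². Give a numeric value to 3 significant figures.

15.3

⟨x²⟩ = ∫ x²·|ψ|² dx (integrals over the domain).
With sin²θ = (1 − cos2θ)/2 on 0 ≤ x ≤ d: ∫sin²(nπx/d) dx = d/2, ∫x·sin²(nπx/d) dx = d²/4, ∫x²·sin²(nπx/d) dx = d³·(1/6 − 1/(4n²π²)); higher powers xᵏ the same way, integrating xᵏ·cos(2nπx/d) by parts.
⟨x²⟩ = 15.311.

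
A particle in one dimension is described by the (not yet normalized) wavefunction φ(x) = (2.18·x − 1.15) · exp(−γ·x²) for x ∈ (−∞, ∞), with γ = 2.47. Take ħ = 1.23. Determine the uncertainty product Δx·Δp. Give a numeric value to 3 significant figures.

Δx = √(⟨x²⟩−⟨x⟩²), Δp = √(⟨p²⟩−⟨p⟩²).
Expand each integrand as polynomial × e^(−2γx²) and use ∫x^(2j)·e^(−2γx²) dx = (2j−1)!!/(4γ)^j · √(π/(2γ)), odd powers → 0; here √(π/(2γ)) = 0.79746. Differentiate with the product rule, d/dx e^(−γx²) = −2γx·e^(−γx²).
Normalization: ∫|φ|² dx = 1.4382.
⟨x⟩ = -0.28139, ⟨x²⟩ = 0.15520 ⇒ Δx = 0.27572.
⟨p⟩ = 0.0000, ⟨p²⟩ = 5.7302 ⇒ Δp = 2.3938.
Δx·Δp = 0.66002.

0.660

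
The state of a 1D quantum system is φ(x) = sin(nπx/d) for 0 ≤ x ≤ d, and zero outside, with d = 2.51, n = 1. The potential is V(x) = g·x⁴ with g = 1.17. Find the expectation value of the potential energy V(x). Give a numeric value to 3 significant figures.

⟨V⟩ = ∫ V(x)·|φ|² dx / ∫|φ|² dx.
With sin²θ = (1 − cos2θ)/2 on 0 ≤ x ≤ d: ∫sin²(nπx/d) dx = d/2, ∫x·sin²(nπx/d) dx = d²/4, ∫x²·sin²(nπx/d) dx = d³·(1/6 − 1/(4n²π²)); higher powers xᵏ the same way, integrating xᵏ·cos(2nπx/d) by parts.
State is unnormalized: ∫|φ|² dx = 1.2550, and ∫φ*·V(x)·φ dx = 6.6485, so ⟨V⟩ = 6.6485 / 1.2550.
⟨V⟩ = 5.2976.

5.30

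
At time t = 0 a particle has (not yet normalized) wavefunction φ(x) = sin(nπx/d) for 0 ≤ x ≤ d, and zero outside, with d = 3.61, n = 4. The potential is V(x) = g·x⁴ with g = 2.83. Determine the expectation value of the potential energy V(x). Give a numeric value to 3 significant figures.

⟨V⟩ = ∫ V(x)·|φ|² dx / ∫|φ|² dx.
With sin²θ = (1 − cos2θ)/2 on 0 ≤ x ≤ d: ∫sin²(nπx/d) dx = d/2, ∫x·sin²(nπx/d) dx = d²/4, ∫x²·sin²(nπx/d) dx = d³·(1/6 − 1/(4n²π²)); higher powers xᵏ the same way, integrating xᵏ·cos(2nπx/d) by parts.
State is unnormalized: ∫|φ|² dx = 1.8050, and ∫φ*·V(x)·φ dx = 168.07, so ⟨V⟩ = 168.07 / 1.8050.
⟨V⟩ = 93.112.

93.1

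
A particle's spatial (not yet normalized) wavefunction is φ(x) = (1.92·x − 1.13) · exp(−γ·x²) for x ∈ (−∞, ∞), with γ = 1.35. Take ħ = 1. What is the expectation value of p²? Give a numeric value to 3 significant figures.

p² φ = −ħ² d²φ/dx²; ⟨p²⟩ = −ħ² ∫ φ*·φ'' dx / ∫|φ|² dx.
Expand each integrand as polynomial × e^(−2γx²) and use ∫x^(2j)·e^(−2γx²) dx = (2j−1)!!/(4γ)^j · √(π/(2γ)), odd powers → 0; here √(π/(2γ)) = 1.0787. Differentiate with the product rule, d/dx e^(−γx²) = −2γx·e^(−γx²).
State is unnormalized: ∫|φ|² dx = 2.1137, and ∫φ*·(−ħ² φ'') dx = 4.8418, so ⟨p²⟩ = 4.8418 / 2.1137.
⟨p²⟩ = 2.2906.

2.29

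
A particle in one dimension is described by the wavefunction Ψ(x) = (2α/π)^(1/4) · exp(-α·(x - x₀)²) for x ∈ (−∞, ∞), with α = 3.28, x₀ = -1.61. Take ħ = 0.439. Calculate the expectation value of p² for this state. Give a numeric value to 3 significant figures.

p² Ψ = −ħ² d²Ψ/dx²; ⟨p²⟩ = −ħ² ∫ Ψ*·Ψ'' dx.
Gaussian moments (u = x − x₀): ∫u^(2j)·e^(−2αu²) du = (2j−1)!!/(4α)^j · √(π/(2α)), odd powers integrate to 0; here √(π/(2α)) = 0.69203. Derivatives: d/dx e^(−αu²) = −2αu·e^(−αu²), d²/dx² e^(−αu²) = (4α²u² − 2α)·e^(−αu²).
⟨p²⟩ = 0.63212.

0.632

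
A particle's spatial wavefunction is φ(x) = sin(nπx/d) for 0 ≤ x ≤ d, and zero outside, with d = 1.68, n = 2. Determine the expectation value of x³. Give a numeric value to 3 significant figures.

1.10

⟨x³⟩ = ∫ x³·|φ|² dx / ∫|φ|² dx (integrals over the domain).
With sin²θ = (1 − cos2θ)/2 on 0 ≤ x ≤ d: ∫sin²(nπx/d) dx = d/2, ∫x·sin²(nπx/d) dx = d²/4, ∫x²·sin²(nπx/d) dx = d³·(1/6 − 1/(4n²π²)); higher powers xᵏ the same way, integrating xᵏ·cos(2nπx/d) by parts.
State is unnormalized: ∫|φ|² dx = 0.84000, and ∫φ*·x³·φ dx = 0.92008, so ⟨x³⟩ = 0.92008 / 0.84000.
⟨x³⟩ = 1.0953.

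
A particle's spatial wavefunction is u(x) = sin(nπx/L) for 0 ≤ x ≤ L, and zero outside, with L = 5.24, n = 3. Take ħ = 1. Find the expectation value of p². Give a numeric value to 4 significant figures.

3.235

p² u = −ħ² d²u/dx²; ⟨p²⟩ = −ħ² ∫ u*·u'' dx / ∫|u|² dx.
d/dx sin(nπx/L) = (nπ/L)·cos(nπx/L) and d²/dx² sin(nπx/L) = −(nπ/L)²·sin(nπx/L); on 0 ≤ x ≤ L, ∫sin²(nπx/L) dx = L/2 and ∫sin(nπx/L)·cos(nπx/L) dx = 0.
State is unnormalized: ∫|u|² dx = 2.6200, and ∫u*·(−ħ² u'') dx = 8.4758, so ⟨p²⟩ = 8.4758 / 2.6200.
⟨p²⟩ = 3.2350.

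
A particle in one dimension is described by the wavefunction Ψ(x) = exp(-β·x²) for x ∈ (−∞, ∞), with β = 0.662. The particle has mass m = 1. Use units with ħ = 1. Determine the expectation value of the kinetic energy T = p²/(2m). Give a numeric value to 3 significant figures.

T = −(ħ²/2m) d²/dx², so ⟨T⟩ = −(ħ²/2m) ∫ Ψ*·Ψ'' dx / ∫|Ψ|² dx; with m = 1.
Gaussian moments: ∫x^(2j)·e^(−2βx²) dx = (2j−1)!!/(4β)^j · √(π/(2β)), odd powers integrate to 0; here √(π/(2β)) = 1.5404. Derivatives: d/dx e^(−βx²) = −2βx·e^(−βx²), d²/dx² e^(−βx²) = (4β²x² − 2β)·e^(−βx²).
State is unnormalized: ∫|Ψ|² dx = 1.5404, and ∫Ψ*·(−ħ²/2m · Ψ'') dx = 0.50987, so ⟨T⟩ = 0.50987 / 1.5404.
⟨T⟩ = 0.33100.

0.331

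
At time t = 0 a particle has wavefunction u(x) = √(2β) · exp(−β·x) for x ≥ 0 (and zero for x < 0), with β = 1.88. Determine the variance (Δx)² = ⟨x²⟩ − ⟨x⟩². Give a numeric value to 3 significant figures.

0.0707

Compute ⟨x⟩ and ⟨x²⟩ separately, then (Δx)² = ⟨x²⟩ − ⟨x⟩².
Every integrand reduces to terms xʲ·e^(−2βx) on [0, ∞); use ∫₀^∞ xʲ·e^(−2βx) dx = j!/(2β)^(j+1).
⟨x⟩ = 0.26596 and ⟨x²⟩ = 0.14147.
(Δx)² = 0.14147 − (0.26596)² = 0.070733.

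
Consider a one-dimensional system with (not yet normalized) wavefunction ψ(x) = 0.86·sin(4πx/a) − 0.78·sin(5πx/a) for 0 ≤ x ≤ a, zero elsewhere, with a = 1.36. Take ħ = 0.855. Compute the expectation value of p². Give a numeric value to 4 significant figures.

p² ψ = −ħ² d²ψ/dx²; ⟨p²⟩ = −ħ² ∫ ψ*·ψ'' dx / ∫|ψ|² dx.
d²/dx² sin(jπx/a) = −(jπ/a)²·sin(jπx/a); on 0 ≤ x ≤ a, ∫sin²(jπx/a) dx = a/2 and ∫sin(jπx/a)·sin(lπx/a) dx = 0 for j ≠ l, so only diagonal terms survive in ∫|ψ|² and ∫ψ·ψ″; ∫ψ·ψ′ dx = [ψ²/2] between the walls = 0.
State is unnormalized: ∫|ψ|² dx = 0.91664, and ∫ψ*·(−ħ² ψ'') dx = 71.734, so ⟨p²⟩ = 71.734 / 0.91664.
⟨p²⟩ = 78.258.

78.26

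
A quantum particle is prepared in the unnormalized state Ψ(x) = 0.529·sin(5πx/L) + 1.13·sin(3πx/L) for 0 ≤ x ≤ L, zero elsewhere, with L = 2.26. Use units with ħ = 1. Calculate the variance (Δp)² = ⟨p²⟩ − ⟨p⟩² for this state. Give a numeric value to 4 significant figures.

Compute ⟨p⟩ and ⟨p²⟩ separately; (Δp)² = ⟨p²⟩ − ⟨p⟩².
d²/dx² sin(jπx/L) = −(jπ/L)²·sin(jπx/L); on 0 ≤ x ≤ L, ∫sin²(jπx/L) dx = L/2 and ∫sin(jπx/L)·sin(lπx/L) dx = 0 for j ≠ l, so only diagonal terms survive in ∫|Ψ|² and ∫Ψ·Ψ″; ∫Ψ·Ψ′ dx = [Ψ²/2] between the walls = 0.
Normalization: ∫|Ψ|² dx = 1.7591.
⟨p⟩ = 0.0000 and ⟨p²⟩ = 22.949.
(Δp)² = 22.949 − (0.0000)² = 22.949.

22.95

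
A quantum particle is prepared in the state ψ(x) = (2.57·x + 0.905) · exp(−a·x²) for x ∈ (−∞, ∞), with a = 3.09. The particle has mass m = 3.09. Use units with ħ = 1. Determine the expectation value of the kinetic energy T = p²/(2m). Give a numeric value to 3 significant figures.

0.895

T = −(ħ²/2m) d²/dx², so ⟨T⟩ = −(ħ²/2m) ∫ ψ*·ψ'' dx / ∫|ψ|² dx; with m = 3.09.
Expand each integrand as polynomial × e^(−2ax²) and use ∫x^(2j)·e^(−2ax²) dx = (2j−1)!!/(4a)^j · √(π/(2a)), odd powers → 0; here √(π/(2a)) = 0.71299. Differentiate with the product rule, d/dx e^(−ax²) = −2ax·e^(−ax²).
State is unnormalized: ∫|ψ|² dx = 0.96496, and ∫ψ*·(−ħ²/2m · ψ'') dx = 0.86348, so ⟨T⟩ = 0.86348 / 0.96496.
⟨T⟩ = 0.89484.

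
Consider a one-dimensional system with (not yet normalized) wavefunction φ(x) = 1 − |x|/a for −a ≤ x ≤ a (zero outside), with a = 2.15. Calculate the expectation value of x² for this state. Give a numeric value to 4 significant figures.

⟨x²⟩ = ∫ x²·|φ|² dx / ∫|φ|² dx (integrals over the domain).
φ is even, so ∫ over [−a, a] = 2∫₀ᵃ with φ = 1 − x/a there: ∫₀ᵃ (1 − x/a)² dx = a/3, ∫₀ᵃ x²(1 − x/a)² dx = a³/30, ∫₀ᵃ x⁴(1 − x/a)² dx = a⁵/105.
State is unnormalized: ∫|φ|² dx = 1.4333, and ∫φ*·x²·φ dx = 0.66256, so ⟨x²⟩ = 0.66256 / 1.4333.
⟨x²⟩ = 0.46225.

0.4623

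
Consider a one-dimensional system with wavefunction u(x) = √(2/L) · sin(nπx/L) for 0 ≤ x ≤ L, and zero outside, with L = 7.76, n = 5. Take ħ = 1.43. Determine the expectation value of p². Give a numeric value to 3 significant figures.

8.38

p² u = −ħ² d²u/dx²; ⟨p²⟩ = −ħ² ∫ u*·u'' dx.
d/dx sin(nπx/L) = (nπ/L)·cos(nπx/L) and d²/dx² sin(nπx/L) = −(nπ/L)²·sin(nπx/L); on 0 ≤ x ≤ L, ∫sin²(nπx/L) dx = L/2 and ∫sin(nπx/L)·cos(nπx/L) dx = 0.
⟨p²⟩ = 8.3789.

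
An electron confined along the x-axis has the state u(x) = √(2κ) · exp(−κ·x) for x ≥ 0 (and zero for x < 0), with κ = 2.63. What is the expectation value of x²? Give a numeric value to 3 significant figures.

⟨x²⟩ = ∫ x²·|u|² dx (integrals over the domain).
Every integrand reduces to terms xʲ·e^(−2κx) on [0, ∞); use ∫₀^∞ xʲ·e^(−2κx) dx = j!/(2κ)^(j+1).
⟨x²⟩ = 0.072287.

0.0723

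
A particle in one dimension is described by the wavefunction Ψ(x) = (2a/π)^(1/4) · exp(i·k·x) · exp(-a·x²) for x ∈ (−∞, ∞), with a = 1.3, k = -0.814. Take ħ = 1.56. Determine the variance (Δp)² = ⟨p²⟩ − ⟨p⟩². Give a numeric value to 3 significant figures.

3.16

Compute ⟨p⟩ and ⟨p²⟩ separately; (Δp)² = ⟨p²⟩ − ⟨p⟩².
Gaussian moments: ∫x^(2j)·e^(−2ax²) dx = (2j−1)!!/(4a)^j · √(π/(2a)), odd powers integrate to 0; here √(π/(2a)) = 1.0992. Derivatives: Ψ′ = (ik − 2ax)·Ψ, Ψ″ = ((ik − 2ax)² − 2a)·Ψ; the odd-in-x pieces drop out.
⟨p⟩ = -1.2698 and ⟨p²⟩ = 4.7762.
(Δp)² = 4.7762 − (-1.2698)² = 3.1637.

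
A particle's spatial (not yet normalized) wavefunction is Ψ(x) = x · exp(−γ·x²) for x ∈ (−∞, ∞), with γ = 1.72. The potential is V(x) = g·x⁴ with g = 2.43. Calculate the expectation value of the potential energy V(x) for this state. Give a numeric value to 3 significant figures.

0.770

⟨V⟩ = ∫ V(x)·|Ψ|² dx / ∫|Ψ|² dx.
Expand each integrand as polynomial × e^(−2γx²) and use ∫x^(2j)·e^(−2γx²) dx = (2j−1)!!/(4γ)^j · √(π/(2γ)), odd powers → 0; here √(π/(2γ)) = 0.95564.
State is unnormalized: ∫|Ψ|² dx = 0.13890, and ∫Ψ*·V(x)·Ψ dx = 0.10696, so ⟨V⟩ = 0.10696 / 0.13890.
⟨V⟩ = 0.77005.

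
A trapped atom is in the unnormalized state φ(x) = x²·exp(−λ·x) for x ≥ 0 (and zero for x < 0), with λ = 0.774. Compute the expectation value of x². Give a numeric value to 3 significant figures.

12.5

⟨x²⟩ = ∫ x²·|φ|² dx / ∫|φ|² dx (integrals over the domain).
Every integrand reduces to terms xʲ·e^(−2λx) on [0, ∞); use ∫₀^∞ xʲ·e^(−2λx) dx = j!/(2λ)^(j+1).
State is unnormalized: ∫|φ|² dx = 2.7000, and ∫φ*·x²·φ dx = 33.801, so ⟨x²⟩ = 33.801 / 2.7000.
⟨x²⟩ = 12.519.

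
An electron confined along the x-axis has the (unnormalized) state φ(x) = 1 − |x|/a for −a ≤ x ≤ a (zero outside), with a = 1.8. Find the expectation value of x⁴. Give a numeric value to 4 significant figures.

⟨x⁴⟩ = ∫ x⁴·|φ|² dx / ∫|φ|² dx (integrals over the domain).
φ is even, so ∫ over [−a, a] = 2∫₀ᵃ with φ = 1 − x/a there: ∫₀ᵃ (1 − x/a)² dx = a/3, ∫₀ᵃ x²(1 − x/a)² dx = a³/30, ∫₀ᵃ x⁴(1 − x/a)² dx = a⁵/105.
State is unnormalized: ∫|φ|² dx = 1.2000, and ∫φ*·x⁴·φ dx = 0.35992, so ⟨x⁴⟩ = 0.35992 / 1.2000.
⟨x⁴⟩ = 0.29993.

0.2999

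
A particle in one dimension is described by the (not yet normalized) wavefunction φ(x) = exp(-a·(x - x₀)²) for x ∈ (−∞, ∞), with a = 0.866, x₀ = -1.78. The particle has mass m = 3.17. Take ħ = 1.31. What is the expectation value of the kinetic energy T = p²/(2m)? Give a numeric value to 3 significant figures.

0.234

T = −(ħ²/2m) d²/dx², so ⟨T⟩ = −(ħ²/2m) ∫ φ*·φ'' dx / ∫|φ|² dx; with m = 3.17.
Gaussian moments (u = x − x₀): ∫u^(2j)·e^(−2au²) du = (2j−1)!!/(4a)^j · √(π/(2a)), odd powers integrate to 0; here √(π/(2a)) = 1.3468. Derivatives: d/dx e^(−au²) = −2au·e^(−au²), d²/dx² e^(−au²) = (4a²u² − 2a)·e^(−au²).
State is unnormalized: ∫|φ|² dx = 1.3468, and ∫φ*·(−ħ²/2m · φ'') dx = 0.31570, so ⟨T⟩ = 0.31570 / 1.3468.
⟨T⟩ = 0.23441.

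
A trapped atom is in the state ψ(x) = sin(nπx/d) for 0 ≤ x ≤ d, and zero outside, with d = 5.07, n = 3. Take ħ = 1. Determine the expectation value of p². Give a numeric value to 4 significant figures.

3.456

p² ψ = −ħ² d²ψ/dx²; ⟨p²⟩ = −ħ² ∫ ψ*·ψ'' dx / ∫|ψ|² dx.
d/dx sin(nπx/d) = (nπ/d)·cos(nπx/d) and d²/dx² sin(nπx/d) = −(nπ/d)²·sin(nπx/d); on 0 ≤ x ≤ d, ∫sin²(nπx/d) dx = d/2 and ∫sin(nπx/d)·cos(nπx/d) dx = 0.
State is unnormalized: ∫|ψ|² dx = 2.5350, and ∫ψ*·(−ħ² ψ'') dx = 8.7600, so ⟨p²⟩ = 8.7600 / 2.5350.
⟨p²⟩ = 3.4556.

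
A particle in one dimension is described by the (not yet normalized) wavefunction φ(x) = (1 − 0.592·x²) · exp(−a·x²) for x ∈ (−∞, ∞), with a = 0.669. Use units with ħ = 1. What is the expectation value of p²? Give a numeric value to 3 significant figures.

p² φ = −ħ² d²φ/dx²; ⟨p²⟩ = −ħ² ∫ φ*·φ'' dx / ∫|φ|² dx.
Expand each integrand as polynomial × e^(−2ax²) and use ∫x^(2j)·e^(−2ax²) dx = (2j−1)!!/(4a)^j · √(π/(2a)), odd powers → 0; here √(π/(2a)) = 1.5323. Differentiate with the product rule, d/dx e^(−ax²) = −2ax·e^(−ax²).
State is unnormalized: ∫|φ|² dx = 1.0793, and ∫φ*·(−ħ² φ'') dx = 1.8299, so ⟨p²⟩ = 1.8299 / 1.0793.
⟨p²⟩ = 1.6954.

1.70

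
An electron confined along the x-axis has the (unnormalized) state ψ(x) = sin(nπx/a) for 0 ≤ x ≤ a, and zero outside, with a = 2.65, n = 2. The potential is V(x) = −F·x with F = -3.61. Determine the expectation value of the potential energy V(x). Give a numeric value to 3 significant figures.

4.78

⟨V⟩ = ∫ V(x)·|ψ|² dx / ∫|ψ|² dx.
With sin²θ = (1 − cos2θ)/2 on 0 ≤ x ≤ a: ∫sin²(nπx/a) dx = a/2, ∫x·sin²(nπx/a) dx = a²/4, ∫x²·sin²(nπx/a) dx = a³·(1/6 − 1/(4n²π²)); higher powers xᵏ the same way, integrating xᵏ·cos(2nπx/a) by parts.
State is unnormalized: ∫|ψ|² dx = 1.3250, and ∫ψ*·V(x)·ψ dx = 6.3378, so ⟨V⟩ = 6.3378 / 1.3250.
⟨V⟩ = 4.7833.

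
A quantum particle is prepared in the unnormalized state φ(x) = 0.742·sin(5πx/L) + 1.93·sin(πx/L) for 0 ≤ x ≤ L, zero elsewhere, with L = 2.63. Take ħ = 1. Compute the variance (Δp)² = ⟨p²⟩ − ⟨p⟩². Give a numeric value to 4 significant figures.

5.837

Compute ⟨p⟩ and ⟨p²⟩ separately; (Δp)² = ⟨p²⟩ − ⟨p⟩².
d²/dx² sin(jπx/L) = −(jπ/L)²·sin(jπx/L); on 0 ≤ x ≤ L, ∫sin²(jπx/L) dx = L/2 and ∫sin(jπx/L)·sin(lπx/L) dx = 0 for j ≠ l, so only diagonal terms survive in ∫|φ|² and ∫φ·φ″; ∫φ·φ′ dx = [φ²/2] between the walls = 0.
Normalization: ∫|φ|² dx = 5.6222.
⟨p⟩ = 0.0000 and ⟨p²⟩ = 5.8367.
(Δp)² = 5.8367 − (0.0000)² = 5.8367.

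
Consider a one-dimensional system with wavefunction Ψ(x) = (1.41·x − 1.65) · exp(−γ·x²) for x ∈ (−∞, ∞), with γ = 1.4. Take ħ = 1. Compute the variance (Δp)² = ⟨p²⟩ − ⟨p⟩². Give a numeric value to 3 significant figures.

Compute ⟨p⟩ and ⟨p²⟩ separately; (Δp)² = ⟨p²⟩ − ⟨p⟩².
Expand each integrand as polynomial × e^(−2γx²) and use ∫x^(2j)·e^(−2γx²) dx = (2j−1)!!/(4γ)^j · √(π/(2γ)), odd powers → 0; here √(π/(2γ)) = 1.0592. Differentiate with the product rule, d/dx e^(−γx²) = −2γx·e^(−γx²).
Normalization: ∫|Ψ|² dx = 3.2598.
⟨p⟩ = 0.0000 and ⟨p²⟩ = 1.7230.
(Δp)² = 1.7230 − (0.0000)² = 1.7230.

1.72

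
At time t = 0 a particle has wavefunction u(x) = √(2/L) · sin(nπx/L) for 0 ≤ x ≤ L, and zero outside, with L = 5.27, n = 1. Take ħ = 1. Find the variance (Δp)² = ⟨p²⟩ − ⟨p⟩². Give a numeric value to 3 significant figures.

0.355

Compute ⟨p⟩ and ⟨p²⟩ separately; (Δp)² = ⟨p²⟩ − ⟨p⟩².
d/dx sin(nπx/L) = (nπ/L)·cos(nπx/L) and d²/dx² sin(nπx/L) = −(nπ/L)²·sin(nπx/L); on 0 ≤ x ≤ L, ∫sin²(nπx/L) dx = L/2 and ∫sin(nπx/L)·cos(nπx/L) dx = 0.
⟨p⟩ = 0.0000 and ⟨p²⟩ = 0.35537.
(Δp)² = 0.35537 − (0.0000)² = 0.35537.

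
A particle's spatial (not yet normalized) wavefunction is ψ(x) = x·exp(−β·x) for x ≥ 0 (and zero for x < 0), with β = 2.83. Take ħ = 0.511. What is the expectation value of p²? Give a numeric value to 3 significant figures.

p² ψ = −ħ² d²ψ/dx²; ⟨p²⟩ = −ħ² ∫ ψ*·ψ'' dx / ∫|ψ|² dx.
Differentiate x·exp(−β·x) with the product rule; every integrand then reduces to terms xʲ·e^(−2βx) on [0, ∞), with ∫₀^∞ xʲ·e^(−2βx) dx = j!/(2β)^(j+1).
State is unnormalized: ∫|ψ|² dx = 0.011030, and ∫ψ*·(−ħ² ψ'') dx = 0.023067, so ⟨p²⟩ = 0.023067 / 0.011030.
⟨p²⟩ = 2.0913.

2.09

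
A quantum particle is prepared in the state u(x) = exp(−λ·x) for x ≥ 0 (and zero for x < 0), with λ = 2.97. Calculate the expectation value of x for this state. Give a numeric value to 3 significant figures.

0.168

⟨x⟩ = ∫ x·|u|² dx / ∫|u|² dx (integrals over the domain).
Every integrand reduces to terms xʲ·e^(−2λx) on [0, ∞); use ∫₀^∞ xʲ·e^(−2λx) dx = j!/(2λ)^(j+1).
State is unnormalized: ∫|u|² dx = 0.16835, and ∫u*·x·u dx = 0.028342, so ⟨x⟩ = 0.028342 / 0.16835.
⟨x⟩ = 0.16835.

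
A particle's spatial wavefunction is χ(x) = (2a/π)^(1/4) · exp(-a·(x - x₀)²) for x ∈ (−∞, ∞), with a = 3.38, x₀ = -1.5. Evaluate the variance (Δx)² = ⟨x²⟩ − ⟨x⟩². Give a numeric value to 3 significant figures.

Compute ⟨x⟩ and ⟨x²⟩ separately, then (Δx)² = ⟨x²⟩ − ⟨x⟩².
Gaussian moments (u = x − x₀): ∫u^(2j)·e^(−2au²) du = (2j−1)!!/(4a)^j · √(π/(2a)), odd powers integrate to 0; here √(π/(2a)) = 0.68171.
⟨x⟩ = -1.5000 and ⟨x²⟩ = 2.3240.
(Δx)² = 2.3240 − (-1.5000)² = 0.073964.

0.0740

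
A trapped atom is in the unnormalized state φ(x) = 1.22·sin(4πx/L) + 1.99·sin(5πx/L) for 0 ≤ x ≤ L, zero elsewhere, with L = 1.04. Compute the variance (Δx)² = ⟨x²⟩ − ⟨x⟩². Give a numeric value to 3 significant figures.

0.0532

Compute ⟨x⟩ and ⟨x²⟩ separately, then (Δx)² = ⟨x²⟩ − ⟨x⟩².
On 0 ≤ x ≤ L (j ≠ l): ∫sin²(jπx/L) dx = L/2, ∫sin(jπx/L)·sin(lπx/L) dx = 0; diagonal moments ∫x·sin²(jπx/L) dx = L²/4, ∫x²·sin²(jπx/L) dx = L³·(1/6 − 1/(4j²π²)); cross terms ∫x·sin(jπx/L)·sin(lπx/L) dx = 0 for j + l even and −4jlL²/(π²(j² − l²)²) for j + l odd, ∫x²·sin(jπx/L)·sin(lπx/L) dx = (−1)^(j+l)·4jlL³/(π²(j² − l²)²); higher powers the same way via product-to-sum and parts.
Normalization: ∫|φ|² dx = 2.8332.
⟨x⟩ = 0.33450 and ⟨x²⟩ = 0.16509.
(Δx)² = 0.16509 − (0.33450)² = 0.053196.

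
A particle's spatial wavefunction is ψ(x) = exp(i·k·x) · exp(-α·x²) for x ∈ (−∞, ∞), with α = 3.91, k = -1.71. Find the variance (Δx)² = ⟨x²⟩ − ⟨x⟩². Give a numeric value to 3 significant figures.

0.0639

Compute ⟨x⟩ and ⟨x²⟩ separately, then (Δx)² = ⟨x²⟩ − ⟨x⟩².
Gaussian moments: ∫x^(2j)·e^(−2αx²) dx = (2j−1)!!/(4α)^j · √(π/(2α)), odd powers integrate to 0; here √(π/(2α)) = 0.63383.
Normalization: ∫|ψ|² dx = 0.63383.
⟨x⟩ = 0.0000 and ⟨x²⟩ = 0.063939.
(Δx)² = 0.063939 − (0.0000)² = 0.063939.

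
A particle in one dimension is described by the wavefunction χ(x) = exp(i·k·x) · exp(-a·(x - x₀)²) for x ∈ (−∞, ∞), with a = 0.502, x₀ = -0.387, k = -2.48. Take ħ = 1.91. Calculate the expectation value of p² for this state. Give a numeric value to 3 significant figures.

24.3

p² χ = −ħ² d²χ/dx²; ⟨p²⟩ = −ħ² ∫ χ*·χ'' dx / ∫|χ|² dx.
Gaussian moments (u = x − x₀): ∫u^(2j)·e^(−2au²) du = (2j−1)!!/(4a)^j · √(π/(2a)), odd powers integrate to 0; here √(π/(2a)) = 1.7689. Derivatives: χ′ = (ik − 2au)·χ, χ″ = ((ik − 2au)² − 2a)·χ; the odd-in-u pieces drop out.
State is unnormalized: ∫|χ|² dx = 1.7689, and ∫χ*·(−ħ² χ'') dx = 42.929, so ⟨p²⟩ = 42.929 / 1.7689.
⟨p²⟩ = 24.269.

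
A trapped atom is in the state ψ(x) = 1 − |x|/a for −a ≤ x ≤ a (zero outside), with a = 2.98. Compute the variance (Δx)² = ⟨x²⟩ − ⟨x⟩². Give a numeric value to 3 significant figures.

0.888

Compute ⟨x⟩ and ⟨x²⟩ separately, then (Δx)² = ⟨x²⟩ − ⟨x⟩².
ψ is even, so ∫ over [−a, a] = 2∫₀ᵃ with ψ = 1 − x/a there: ∫₀ᵃ (1 − x/a)² dx = a/3, ∫₀ᵃ x²(1 − x/a)² dx = a³/30, ∫₀ᵃ x⁴(1 − x/a)² dx = a⁵/105.
Normalization: ∫|ψ|² dx = 1.9867.
⟨x⟩ = 0.0000 and ⟨x²⟩ = 0.88804.
(Δx)² = 0.88804 − (0.0000)² = 0.88804.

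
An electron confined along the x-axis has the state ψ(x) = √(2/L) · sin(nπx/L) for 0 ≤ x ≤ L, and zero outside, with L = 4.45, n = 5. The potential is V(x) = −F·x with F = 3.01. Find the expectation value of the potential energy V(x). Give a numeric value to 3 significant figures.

-6.70

⟨V⟩ = ∫ V(x)·|ψ|² dx.
With sin²θ = (1 − cos2θ)/2 on 0 ≤ x ≤ L: ∫sin²(nπx/L) dx = L/2, ∫x·sin²(nπx/L) dx = L²/4, ∫x²·sin²(nπx/L) dx = L³·(1/6 − 1/(4n²π²)); higher powers xᵏ the same way, integrating xᵏ·cos(2nπx/L) by parts.
⟨V⟩ = -6.6973.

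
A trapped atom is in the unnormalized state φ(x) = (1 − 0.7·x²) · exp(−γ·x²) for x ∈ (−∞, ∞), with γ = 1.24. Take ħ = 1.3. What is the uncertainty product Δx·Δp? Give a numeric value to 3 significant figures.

Δx = √(⟨x²⟩−⟨x⟩²), Δp = √(⟨p²⟩−⟨p⟩²).
Expand each integrand as polynomial × e^(−2γx²) and use ∫x^(2j)·e^(−2γx²) dx = (2j−1)!!/(4γ)^j · √(π/(2γ)), odd powers → 0; here √(π/(2γ)) = 1.1255. Differentiate with the product rule, d/dx e^(−γx²) = −2γx·e^(−γx²).
Normalization: ∫|φ|² dx = 0.87508.
⟨x⟩ = 0.0000, ⟨x²⟩ = 0.11721 ⇒ Δx = 0.34235.
⟨p⟩ = 0.0000, ⟨p²⟩ = 3.8319 ⇒ Δp = 1.9575.
Δx·Δp = 0.67016.

0.670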